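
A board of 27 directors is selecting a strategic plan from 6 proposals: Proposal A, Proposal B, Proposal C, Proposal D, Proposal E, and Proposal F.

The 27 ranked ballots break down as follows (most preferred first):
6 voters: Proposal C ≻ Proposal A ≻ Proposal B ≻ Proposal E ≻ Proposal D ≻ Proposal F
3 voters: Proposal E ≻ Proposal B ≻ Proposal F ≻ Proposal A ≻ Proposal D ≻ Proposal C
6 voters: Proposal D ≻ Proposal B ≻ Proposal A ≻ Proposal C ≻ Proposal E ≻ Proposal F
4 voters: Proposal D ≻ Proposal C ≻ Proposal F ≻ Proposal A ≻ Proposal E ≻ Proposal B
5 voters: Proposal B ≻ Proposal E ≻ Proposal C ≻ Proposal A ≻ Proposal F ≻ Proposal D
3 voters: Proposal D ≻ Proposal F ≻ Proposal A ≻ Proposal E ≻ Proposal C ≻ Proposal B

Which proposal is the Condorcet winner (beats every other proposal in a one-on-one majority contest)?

Proposal B

Proposal B vs Proposal A: 14–13
Proposal B vs Proposal C: 14–13
Proposal B vs Proposal D: 14–13
Proposal B vs Proposal E: 17–10
Proposal B vs Proposal F: 20–7
Proposal B beats every other proposal.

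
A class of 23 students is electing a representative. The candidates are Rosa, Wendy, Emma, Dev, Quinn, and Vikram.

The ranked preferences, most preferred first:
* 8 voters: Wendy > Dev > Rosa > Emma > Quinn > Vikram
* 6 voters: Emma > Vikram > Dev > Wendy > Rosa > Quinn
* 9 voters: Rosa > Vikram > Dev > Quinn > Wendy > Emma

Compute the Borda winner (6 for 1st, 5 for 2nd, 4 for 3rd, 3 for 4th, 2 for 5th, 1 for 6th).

Rosa: 8×4 + 6×2 + 9×6 = 98
Wendy: 8×6 + 6×3 + 9×2 = 84
Emma: 8×3 + 6×6 + 9×1 = 69
Dev: 8×5 + 6×4 + 9×4 = 100
Quinn: 8×2 + 6×1 + 9×3 = 49
Vikram: 8×1 + 6×5 + 9×5 = 83

Dev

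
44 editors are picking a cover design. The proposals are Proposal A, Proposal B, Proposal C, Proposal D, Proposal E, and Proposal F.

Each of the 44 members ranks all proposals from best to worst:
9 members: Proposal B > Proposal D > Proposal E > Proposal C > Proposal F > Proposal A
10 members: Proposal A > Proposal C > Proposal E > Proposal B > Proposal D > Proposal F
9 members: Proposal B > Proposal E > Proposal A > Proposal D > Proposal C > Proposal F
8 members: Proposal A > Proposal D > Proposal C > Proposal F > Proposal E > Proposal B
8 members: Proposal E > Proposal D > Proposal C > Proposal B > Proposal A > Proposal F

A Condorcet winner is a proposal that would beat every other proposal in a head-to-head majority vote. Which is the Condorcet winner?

Proposal E

Proposal E vs Proposal A: 26–18
Proposal E vs Proposal B: 26–18
Proposal E vs Proposal C: 26–18
Proposal E vs Proposal D: 27–17
Proposal E vs Proposal F: 36–8
Proposal E beats every other proposal.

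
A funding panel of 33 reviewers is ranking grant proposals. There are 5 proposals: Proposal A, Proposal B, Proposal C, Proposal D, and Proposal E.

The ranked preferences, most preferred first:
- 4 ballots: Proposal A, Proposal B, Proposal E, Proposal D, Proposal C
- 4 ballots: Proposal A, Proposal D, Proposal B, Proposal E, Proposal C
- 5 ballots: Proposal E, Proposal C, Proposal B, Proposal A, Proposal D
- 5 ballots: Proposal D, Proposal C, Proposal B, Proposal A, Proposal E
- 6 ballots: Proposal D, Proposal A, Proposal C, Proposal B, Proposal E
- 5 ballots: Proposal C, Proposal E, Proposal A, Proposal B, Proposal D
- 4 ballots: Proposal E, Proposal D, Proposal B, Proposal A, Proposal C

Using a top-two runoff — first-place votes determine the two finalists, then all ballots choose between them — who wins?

Round 1 first-place votes: Proposal A 8, Proposal B 0, Proposal C 5, Proposal D 11, Proposal E 9. Proposal D and Proposal E advance.
Runoff: Proposal D is ranked above Proposal E on 15 ballots, Proposal E above Proposal D on 18.

Proposal E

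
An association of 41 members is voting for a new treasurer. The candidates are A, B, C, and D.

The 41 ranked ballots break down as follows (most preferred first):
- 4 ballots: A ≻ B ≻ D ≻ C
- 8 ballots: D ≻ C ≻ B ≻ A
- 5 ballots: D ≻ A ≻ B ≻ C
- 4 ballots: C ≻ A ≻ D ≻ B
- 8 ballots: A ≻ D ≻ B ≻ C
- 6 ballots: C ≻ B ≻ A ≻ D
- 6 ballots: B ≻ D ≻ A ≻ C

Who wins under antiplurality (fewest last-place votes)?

B

Last-place votes: A 8, B 4, C 23, D 6.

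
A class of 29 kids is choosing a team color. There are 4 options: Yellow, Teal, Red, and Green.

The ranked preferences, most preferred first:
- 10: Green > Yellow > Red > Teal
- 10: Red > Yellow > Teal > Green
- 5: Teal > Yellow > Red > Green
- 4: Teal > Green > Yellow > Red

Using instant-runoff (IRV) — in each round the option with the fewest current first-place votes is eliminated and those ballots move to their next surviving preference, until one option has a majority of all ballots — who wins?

Round 1: Yellow 0, Teal 9, Red 10, Green 10. Yellow eliminated.
Round 2: Teal 9, Red 10, Green 10. Teal eliminated.
Round 3: Red 15, Green 14. Red has a majority (≥15).

Red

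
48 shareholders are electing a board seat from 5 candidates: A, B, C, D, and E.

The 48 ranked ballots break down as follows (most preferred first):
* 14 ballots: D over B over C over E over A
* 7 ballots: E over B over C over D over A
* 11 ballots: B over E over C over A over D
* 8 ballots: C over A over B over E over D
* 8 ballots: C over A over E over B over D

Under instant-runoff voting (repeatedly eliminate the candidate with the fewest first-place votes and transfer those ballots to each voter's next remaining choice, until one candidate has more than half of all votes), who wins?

B

Round 1: A 0, B 11, C 16, D 14, E 7. A eliminated.
Round 2: B 11, C 16, D 14, E 7. E eliminated.
Round 3: B 18, C 16, D 14. D eliminated.
Round 4: B 32, C 16. B has a majority (≥25).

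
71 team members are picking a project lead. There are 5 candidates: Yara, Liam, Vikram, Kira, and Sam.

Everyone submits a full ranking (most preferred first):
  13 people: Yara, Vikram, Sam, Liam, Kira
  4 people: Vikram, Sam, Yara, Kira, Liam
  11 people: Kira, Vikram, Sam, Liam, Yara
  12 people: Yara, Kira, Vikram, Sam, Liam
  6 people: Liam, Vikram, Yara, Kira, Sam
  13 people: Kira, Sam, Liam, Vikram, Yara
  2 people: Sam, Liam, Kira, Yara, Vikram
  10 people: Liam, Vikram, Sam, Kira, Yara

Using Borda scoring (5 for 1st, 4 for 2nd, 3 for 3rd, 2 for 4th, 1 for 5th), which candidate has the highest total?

Yara: 13×5 + 4×3 + 11×1 + 12×5 + 6×3 + 13×1 + 2×2 + 10×1 = 193
Liam: 13×2 + 4×1 + 11×2 + 12×1 + 6×5 + 13×3 + 2×4 + 10×5 = 191
Vikram: 13×4 + 4×5 + 11×4 + 12×3 + 6×4 + 13×2 + 2×1 + 10×4 = 244
Kira: 13×1 + 4×2 + 11×5 + 12×4 + 6×2 + 13×5 + 2×3 + 10×2 = 227
Sam: 13×3 + 4×4 + 11×3 + 12×2 + 6×1 + 13×4 + 2×5 + 10×3 = 210

Vikram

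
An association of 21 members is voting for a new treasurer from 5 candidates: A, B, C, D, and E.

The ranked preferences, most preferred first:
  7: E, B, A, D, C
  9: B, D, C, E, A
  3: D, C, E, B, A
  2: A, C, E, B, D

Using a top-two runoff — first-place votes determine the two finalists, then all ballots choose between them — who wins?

Round 1 first-place votes: A 2, B 9, C 0, D 3, E 7. B and E advance.
Runoff: B is ranked above E on 9 ballots, E above B on 12.

E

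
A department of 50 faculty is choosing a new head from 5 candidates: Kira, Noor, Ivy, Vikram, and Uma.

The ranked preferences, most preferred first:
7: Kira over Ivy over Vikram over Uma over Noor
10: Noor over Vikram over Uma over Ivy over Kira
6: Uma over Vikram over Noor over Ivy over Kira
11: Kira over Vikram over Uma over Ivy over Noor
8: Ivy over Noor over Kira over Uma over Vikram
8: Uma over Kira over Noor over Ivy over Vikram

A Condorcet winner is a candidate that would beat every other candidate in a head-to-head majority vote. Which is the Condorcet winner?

Kira vs Noor: 26–24
Kira vs Ivy: 26–24
Kira vs Vikram: 34–16
Kira vs Uma: 26–24
Kira beats every other candidate.

Kira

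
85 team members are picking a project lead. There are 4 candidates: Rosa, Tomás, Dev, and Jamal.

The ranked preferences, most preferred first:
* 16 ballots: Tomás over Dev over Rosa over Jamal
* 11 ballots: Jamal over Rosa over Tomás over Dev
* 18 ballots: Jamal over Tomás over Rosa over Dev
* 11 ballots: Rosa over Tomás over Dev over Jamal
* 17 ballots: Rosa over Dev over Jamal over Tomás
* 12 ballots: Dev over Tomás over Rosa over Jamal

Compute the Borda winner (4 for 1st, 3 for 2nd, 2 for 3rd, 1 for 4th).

Rosa: 16×2 + 11×3 + 18×2 + 11×4 + 17×4 + 12×2 = 237
Tomás: 16×4 + 11×2 + 18×3 + 11×3 + 17×1 + 12×3 = 226
Dev: 16×3 + 11×1 + 18×1 + 11×2 + 17×3 + 12×4 = 198
Jamal: 16×1 + 11×4 + 18×4 + 11×1 + 17×2 + 12×1 = 189

Rosa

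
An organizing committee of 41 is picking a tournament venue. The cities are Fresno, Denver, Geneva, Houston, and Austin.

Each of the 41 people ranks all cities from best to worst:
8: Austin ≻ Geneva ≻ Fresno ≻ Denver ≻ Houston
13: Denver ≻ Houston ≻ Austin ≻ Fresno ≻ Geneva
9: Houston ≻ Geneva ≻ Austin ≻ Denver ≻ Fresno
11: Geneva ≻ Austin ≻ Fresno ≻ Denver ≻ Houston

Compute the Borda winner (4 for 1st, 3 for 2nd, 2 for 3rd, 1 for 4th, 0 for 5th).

Fresno: 8×2 + 13×1 + 9×0 + 11×2 = 51
Denver: 8×1 + 13×4 + 9×1 + 11×1 = 80
Geneva: 8×3 + 13×0 + 9×3 + 11×4 = 95
Houston: 8×0 + 13×3 + 9×4 + 11×0 = 75
Austin: 8×4 + 13×2 + 9×2 + 11×3 = 109

Austin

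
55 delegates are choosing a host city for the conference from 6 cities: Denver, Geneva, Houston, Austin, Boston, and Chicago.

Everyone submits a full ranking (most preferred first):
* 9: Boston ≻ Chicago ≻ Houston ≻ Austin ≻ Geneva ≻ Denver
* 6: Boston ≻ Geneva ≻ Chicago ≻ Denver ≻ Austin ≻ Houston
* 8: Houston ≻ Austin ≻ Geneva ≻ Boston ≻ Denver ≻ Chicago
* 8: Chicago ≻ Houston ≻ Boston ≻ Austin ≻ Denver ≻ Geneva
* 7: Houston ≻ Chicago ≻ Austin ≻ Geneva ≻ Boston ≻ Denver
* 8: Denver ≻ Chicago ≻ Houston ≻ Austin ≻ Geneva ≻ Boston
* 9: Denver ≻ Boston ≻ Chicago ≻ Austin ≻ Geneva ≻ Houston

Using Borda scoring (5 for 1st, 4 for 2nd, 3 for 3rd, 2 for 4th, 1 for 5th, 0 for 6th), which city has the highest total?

Chicago

Denver: 9×0 + 6×2 + 8×1 + 8×1 + 7×0 + 8×5 + 9×5 = 113
Geneva: 9×1 + 6×4 + 8×3 + 8×0 + 7×2 + 8×1 + 9×1 = 88
Houston: 9×3 + 6×0 + 8×5 + 8×4 + 7×5 + 8×3 + 9×0 = 158
Austin: 9×2 + 6×1 + 8×4 + 8×2 + 7×3 + 8×2 + 9×2 = 127
Boston: 9×5 + 6×5 + 8×2 + 8×3 + 7×1 + 8×0 + 9×4 = 158
Chicago: 9×4 + 6×3 + 8×0 + 8×5 + 7×4 + 8×4 + 9×3 = 181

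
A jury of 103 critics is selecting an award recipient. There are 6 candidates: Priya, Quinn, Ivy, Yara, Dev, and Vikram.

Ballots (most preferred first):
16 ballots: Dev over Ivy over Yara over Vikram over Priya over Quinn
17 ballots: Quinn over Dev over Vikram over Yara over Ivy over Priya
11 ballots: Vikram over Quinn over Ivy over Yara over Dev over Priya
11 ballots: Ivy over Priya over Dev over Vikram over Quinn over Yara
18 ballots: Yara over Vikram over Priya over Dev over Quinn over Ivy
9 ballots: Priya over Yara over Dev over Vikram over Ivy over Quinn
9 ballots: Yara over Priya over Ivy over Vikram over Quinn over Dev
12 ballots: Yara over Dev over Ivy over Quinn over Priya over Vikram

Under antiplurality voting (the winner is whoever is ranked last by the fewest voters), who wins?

Dev

Last-place votes: Priya 28, Quinn 25, Ivy 18, Yara 11, Dev 9, Vikram 12.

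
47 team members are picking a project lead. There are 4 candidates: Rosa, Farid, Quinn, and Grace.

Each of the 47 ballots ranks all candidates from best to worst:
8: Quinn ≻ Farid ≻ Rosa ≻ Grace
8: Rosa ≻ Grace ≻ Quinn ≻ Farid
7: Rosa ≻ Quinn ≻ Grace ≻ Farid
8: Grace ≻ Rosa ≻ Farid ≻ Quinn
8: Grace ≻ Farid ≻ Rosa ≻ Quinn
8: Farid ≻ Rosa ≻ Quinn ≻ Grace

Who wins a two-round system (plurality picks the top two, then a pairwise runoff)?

Round 1 first-place votes: Rosa 15, Farid 8, Quinn 8, Grace 16. Grace and Rosa advance.
Runoff: Grace is ranked above Rosa on 16 ballots, Rosa above Grace on 31.

Rosa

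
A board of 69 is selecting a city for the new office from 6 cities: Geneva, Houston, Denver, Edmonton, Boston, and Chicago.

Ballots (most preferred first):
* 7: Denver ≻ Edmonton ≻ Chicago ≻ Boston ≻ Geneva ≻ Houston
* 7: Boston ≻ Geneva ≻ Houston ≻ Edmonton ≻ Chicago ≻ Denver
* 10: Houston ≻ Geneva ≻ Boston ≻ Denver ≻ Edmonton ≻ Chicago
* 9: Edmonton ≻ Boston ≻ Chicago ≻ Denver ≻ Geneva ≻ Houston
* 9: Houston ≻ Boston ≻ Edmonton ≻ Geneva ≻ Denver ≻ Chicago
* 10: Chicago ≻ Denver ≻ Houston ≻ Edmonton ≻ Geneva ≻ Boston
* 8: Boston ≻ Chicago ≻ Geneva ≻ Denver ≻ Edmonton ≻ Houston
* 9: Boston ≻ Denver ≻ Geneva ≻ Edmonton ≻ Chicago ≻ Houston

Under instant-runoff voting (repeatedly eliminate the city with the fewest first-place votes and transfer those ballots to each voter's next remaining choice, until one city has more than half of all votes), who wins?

Boston

Round 1: Geneva 0, Houston 19, Denver 7, Edmonton 9, Boston 24, Chicago 10. Geneva eliminated.
Round 2: Houston 19, Denver 7, Edmonton 9, Boston 24, Chicago 10. Denver eliminated.
Round 3: Houston 19, Edmonton 16, Boston 24, Chicago 10. Chicago eliminated.
Round 4: Houston 29, Edmonton 16, Boston 24. Edmonton eliminated.
Round 5: Houston 29, Boston 40. Boston has a majority (≥35).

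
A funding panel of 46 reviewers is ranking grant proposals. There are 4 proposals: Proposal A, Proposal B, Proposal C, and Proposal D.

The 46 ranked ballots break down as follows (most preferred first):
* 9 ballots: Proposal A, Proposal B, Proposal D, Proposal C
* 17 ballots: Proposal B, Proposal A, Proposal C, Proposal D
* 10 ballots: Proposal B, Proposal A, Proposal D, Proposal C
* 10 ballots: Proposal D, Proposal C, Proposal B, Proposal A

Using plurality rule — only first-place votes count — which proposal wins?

Proposal B

First-place votes: Proposal A 9, Proposal B 27, Proposal C 0, Proposal D 10.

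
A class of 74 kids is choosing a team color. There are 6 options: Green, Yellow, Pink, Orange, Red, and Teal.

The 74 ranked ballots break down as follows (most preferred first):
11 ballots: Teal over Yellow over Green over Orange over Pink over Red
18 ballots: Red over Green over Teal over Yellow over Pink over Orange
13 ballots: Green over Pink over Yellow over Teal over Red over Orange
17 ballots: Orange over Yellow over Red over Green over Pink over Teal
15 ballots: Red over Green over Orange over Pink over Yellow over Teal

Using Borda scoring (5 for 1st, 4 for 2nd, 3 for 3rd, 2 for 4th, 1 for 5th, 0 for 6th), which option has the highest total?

Green

Green: 11×3 + 18×4 + 13×5 + 17×2 + 15×4 = 264
Yellow: 11×4 + 18×2 + 13×3 + 17×4 + 15×1 = 202
Pink: 11×1 + 18×1 + 13×4 + 17×1 + 15×2 = 128
Orange: 11×2 + 18×0 + 13×0 + 17×5 + 15×3 = 152
Red: 11×0 + 18×5 + 13×1 + 17×3 + 15×5 = 229
Teal: 11×5 + 18×3 + 13×2 + 17×0 + 15×0 = 135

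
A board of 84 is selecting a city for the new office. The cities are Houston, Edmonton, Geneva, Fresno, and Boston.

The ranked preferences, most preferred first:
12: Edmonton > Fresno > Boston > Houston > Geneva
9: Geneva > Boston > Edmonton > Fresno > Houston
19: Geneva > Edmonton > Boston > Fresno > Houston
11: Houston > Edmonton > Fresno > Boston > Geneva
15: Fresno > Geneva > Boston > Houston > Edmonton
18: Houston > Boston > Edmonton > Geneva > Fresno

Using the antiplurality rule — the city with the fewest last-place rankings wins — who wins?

Boston

Last-place votes: Houston 28, Edmonton 15, Geneva 23, Fresno 18, Boston 0.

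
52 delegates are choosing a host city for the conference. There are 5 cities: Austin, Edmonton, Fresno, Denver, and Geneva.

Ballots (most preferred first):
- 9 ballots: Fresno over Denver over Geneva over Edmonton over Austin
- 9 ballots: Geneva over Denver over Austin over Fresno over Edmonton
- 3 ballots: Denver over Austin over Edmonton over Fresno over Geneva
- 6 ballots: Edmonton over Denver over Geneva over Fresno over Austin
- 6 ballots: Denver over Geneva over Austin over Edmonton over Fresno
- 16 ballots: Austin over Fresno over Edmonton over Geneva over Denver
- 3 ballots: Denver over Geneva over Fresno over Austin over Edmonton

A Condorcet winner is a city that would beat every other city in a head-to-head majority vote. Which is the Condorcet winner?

Denver vs Austin: 36–16
Denver vs Edmonton: 30–22
Denver vs Fresno: 27–25
Denver vs Geneva: 27–25
Denver beats every other city.

Denver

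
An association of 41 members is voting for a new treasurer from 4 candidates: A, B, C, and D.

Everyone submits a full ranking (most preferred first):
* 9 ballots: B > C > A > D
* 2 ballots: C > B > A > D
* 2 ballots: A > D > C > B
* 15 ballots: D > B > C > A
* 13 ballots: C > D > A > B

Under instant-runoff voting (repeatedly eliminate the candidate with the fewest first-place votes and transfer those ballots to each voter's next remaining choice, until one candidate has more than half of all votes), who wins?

Round 1: A 2, B 9, C 15, D 15. A eliminated.
Round 2: B 9, C 15, D 17. B eliminated.
Round 3: C 24, D 17. C has a majority (≥21).

C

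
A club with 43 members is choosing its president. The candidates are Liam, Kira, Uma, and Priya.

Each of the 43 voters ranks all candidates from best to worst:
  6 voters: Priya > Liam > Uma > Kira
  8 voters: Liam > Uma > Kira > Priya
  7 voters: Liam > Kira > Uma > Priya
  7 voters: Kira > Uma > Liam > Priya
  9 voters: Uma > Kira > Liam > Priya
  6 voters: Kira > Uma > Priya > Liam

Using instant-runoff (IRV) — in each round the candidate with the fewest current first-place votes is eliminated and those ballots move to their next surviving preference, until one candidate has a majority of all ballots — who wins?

Round 1: Liam 15, Kira 13, Uma 9, Priya 6. Priya eliminated.
Round 2: Liam 21, Kira 13, Uma 9. Uma eliminated.
Round 3: Liam 21, Kira 22. Kira has a majority (≥22).

Kira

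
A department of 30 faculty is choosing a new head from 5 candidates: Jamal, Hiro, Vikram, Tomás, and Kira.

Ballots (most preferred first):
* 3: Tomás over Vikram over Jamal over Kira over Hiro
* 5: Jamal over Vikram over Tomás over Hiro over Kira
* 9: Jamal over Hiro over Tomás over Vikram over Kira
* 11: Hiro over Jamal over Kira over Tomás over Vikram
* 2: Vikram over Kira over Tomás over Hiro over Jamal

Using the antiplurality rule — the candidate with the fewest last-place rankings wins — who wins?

Tomás

Last-place votes: Jamal 2, Hiro 3, Vikram 11, Tomás 0, Kira 14.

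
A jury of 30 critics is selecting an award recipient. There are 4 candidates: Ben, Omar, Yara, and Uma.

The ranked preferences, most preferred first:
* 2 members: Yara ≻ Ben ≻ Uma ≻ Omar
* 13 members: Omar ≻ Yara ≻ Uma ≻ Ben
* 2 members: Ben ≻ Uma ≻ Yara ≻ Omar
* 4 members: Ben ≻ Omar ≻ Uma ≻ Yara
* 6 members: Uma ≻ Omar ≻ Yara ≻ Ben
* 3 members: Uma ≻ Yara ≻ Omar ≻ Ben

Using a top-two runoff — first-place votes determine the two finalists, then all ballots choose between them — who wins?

Round 1 first-place votes: Ben 6, Omar 13, Yara 2, Uma 9. Omar and Uma advance.
Runoff: Omar is ranked above Uma on 17 ballots, Uma above Omar on 13.

Omar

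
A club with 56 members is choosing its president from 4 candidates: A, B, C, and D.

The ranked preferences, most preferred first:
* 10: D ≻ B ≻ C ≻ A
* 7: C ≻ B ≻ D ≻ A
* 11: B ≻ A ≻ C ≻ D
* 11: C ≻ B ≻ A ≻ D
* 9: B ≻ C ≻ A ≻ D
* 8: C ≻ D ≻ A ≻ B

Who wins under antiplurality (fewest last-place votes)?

Last-place votes: A 17, B 8, C 0, D 31.

C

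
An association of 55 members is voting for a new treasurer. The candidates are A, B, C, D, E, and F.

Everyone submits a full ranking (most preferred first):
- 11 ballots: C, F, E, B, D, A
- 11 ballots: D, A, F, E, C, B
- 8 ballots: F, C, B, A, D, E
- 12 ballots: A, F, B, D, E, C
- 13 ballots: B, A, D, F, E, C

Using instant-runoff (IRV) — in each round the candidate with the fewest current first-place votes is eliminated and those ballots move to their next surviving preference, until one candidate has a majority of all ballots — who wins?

A

Round 1: A 12, B 13, C 11, D 11, E 0, F 8. E eliminated.
Round 2: A 12, B 13, C 11, D 11, F 8. F eliminated.
Round 3: A 12, B 13, C 19, D 11. D eliminated.
Round 4: A 23, B 13, C 19. B eliminated.
Round 5: A 36, C 19. A has a majority (≥28).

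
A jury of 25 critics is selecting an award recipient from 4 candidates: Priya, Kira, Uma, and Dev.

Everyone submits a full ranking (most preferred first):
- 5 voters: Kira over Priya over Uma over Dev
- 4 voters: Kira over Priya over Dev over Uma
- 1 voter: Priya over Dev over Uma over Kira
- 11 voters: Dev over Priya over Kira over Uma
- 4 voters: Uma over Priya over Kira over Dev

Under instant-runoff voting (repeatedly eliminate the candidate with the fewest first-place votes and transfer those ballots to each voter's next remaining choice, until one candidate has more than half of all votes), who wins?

Kira

Round 1: Priya 1, Kira 9, Uma 4, Dev 11. Priya eliminated.
Round 2: Kira 9, Uma 4, Dev 12. Uma eliminated.
Round 3: Kira 13, Dev 12. Kira has a majority (≥13).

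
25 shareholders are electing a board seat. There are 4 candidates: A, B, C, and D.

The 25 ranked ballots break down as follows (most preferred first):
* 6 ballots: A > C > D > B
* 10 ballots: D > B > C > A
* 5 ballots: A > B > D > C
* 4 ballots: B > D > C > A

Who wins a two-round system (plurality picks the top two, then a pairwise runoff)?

Round 1 first-place votes: A 11, B 4, C 0, D 10. A and D advance.
Runoff: A is ranked above D on 11 ballots, D above A on 14.

D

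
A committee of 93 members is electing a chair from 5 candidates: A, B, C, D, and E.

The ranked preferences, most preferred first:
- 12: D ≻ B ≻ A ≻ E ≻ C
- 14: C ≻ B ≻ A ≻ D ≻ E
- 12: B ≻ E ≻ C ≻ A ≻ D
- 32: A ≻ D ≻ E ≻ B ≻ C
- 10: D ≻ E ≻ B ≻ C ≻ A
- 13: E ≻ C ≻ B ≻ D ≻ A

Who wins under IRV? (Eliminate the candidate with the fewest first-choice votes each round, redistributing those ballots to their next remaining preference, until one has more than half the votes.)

Round 1: A 32, B 12, C 14, D 22, E 13. B eliminated.
Round 2: A 32, C 14, D 22, E 25. C eliminated.
Round 3: A 46, D 22, E 25. D eliminated.
Round 4: A 58, E 35. A has a majority (≥47).

A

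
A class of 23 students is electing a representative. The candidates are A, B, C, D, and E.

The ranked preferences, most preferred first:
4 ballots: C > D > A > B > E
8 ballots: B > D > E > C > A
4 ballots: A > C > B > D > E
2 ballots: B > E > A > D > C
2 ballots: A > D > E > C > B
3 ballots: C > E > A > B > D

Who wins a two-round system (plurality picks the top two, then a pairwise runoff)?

Round 1 first-place votes: A 6, B 10, C 7, D 0, E 0. B and C advance.
Runoff: B is ranked above C on 10 ballots, C above B on 13.

C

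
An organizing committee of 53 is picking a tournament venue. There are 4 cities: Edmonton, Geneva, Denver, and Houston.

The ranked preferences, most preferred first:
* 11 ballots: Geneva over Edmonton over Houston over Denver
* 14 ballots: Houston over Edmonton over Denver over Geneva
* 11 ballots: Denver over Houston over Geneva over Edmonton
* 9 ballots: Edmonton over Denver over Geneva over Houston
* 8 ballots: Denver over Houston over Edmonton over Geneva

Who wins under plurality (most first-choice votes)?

Denver

First-place votes: Edmonton 9, Geneva 11, Denver 19, Houston 14.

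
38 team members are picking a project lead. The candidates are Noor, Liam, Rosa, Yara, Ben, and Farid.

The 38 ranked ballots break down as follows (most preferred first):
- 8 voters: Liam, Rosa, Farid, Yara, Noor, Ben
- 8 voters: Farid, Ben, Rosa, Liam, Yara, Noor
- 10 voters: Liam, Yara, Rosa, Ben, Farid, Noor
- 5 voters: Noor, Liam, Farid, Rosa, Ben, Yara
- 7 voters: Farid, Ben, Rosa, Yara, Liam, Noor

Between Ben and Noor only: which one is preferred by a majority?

Ben

Ben is ranked above Noor on 25 ballots; Noor above Ben on 13.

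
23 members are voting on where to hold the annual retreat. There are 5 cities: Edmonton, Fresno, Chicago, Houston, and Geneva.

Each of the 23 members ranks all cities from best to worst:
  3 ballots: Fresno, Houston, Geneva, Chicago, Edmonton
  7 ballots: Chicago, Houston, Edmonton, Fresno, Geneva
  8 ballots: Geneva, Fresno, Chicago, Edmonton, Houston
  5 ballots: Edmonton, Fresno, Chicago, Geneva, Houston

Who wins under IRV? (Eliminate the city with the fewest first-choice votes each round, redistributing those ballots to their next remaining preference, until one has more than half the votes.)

Round 1: Edmonton 5, Fresno 3, Chicago 7, Houston 0, Geneva 8. Houston eliminated.
Round 2: Edmonton 5, Fresno 3, Chicago 7, Geneva 8. Fresno eliminated.
Round 3: Edmonton 5, Chicago 7, Geneva 11. Edmonton eliminated.
Round 4: Chicago 12, Geneva 11. Chicago has a majority (≥12).

Chicago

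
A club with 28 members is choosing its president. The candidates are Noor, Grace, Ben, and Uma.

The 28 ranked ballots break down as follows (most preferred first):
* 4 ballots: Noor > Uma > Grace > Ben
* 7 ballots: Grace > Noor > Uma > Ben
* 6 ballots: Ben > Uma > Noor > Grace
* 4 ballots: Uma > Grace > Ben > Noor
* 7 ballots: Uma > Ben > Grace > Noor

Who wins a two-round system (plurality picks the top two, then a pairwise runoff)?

Uma

Round 1 first-place votes: Noor 4, Grace 7, Ben 6, Uma 11. Uma and Grace advance.
Runoff: Uma is ranked above Grace on 21 ballots, Grace above Uma on 7.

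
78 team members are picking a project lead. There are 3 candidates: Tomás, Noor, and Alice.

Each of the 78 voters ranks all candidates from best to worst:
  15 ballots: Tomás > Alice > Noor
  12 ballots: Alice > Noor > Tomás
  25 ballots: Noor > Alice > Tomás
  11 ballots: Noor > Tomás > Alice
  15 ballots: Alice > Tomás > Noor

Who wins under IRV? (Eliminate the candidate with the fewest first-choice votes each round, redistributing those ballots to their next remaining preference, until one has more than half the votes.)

Alice

Round 1: Tomás 15, Noor 36, Alice 27. Tomás eliminated.
Round 2: Noor 36, Alice 42. Alice has a majority (≥40).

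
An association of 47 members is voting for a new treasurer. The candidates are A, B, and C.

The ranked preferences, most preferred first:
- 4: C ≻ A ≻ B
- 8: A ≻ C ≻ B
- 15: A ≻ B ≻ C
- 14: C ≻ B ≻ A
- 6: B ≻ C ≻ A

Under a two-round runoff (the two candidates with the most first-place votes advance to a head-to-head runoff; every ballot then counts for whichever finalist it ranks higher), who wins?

Round 1 first-place votes: A 23, B 6, C 18. A and C advance.
Runoff: A is ranked above C on 23 ballots, C above A on 24.

C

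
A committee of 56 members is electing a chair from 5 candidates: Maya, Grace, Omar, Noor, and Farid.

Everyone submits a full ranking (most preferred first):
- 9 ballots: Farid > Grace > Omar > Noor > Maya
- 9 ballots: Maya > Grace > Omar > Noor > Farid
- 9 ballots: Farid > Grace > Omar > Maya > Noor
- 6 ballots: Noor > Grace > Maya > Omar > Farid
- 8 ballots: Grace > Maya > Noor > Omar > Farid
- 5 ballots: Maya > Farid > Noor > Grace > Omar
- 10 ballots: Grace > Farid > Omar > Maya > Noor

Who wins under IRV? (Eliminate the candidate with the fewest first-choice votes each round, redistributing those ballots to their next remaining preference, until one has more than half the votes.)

Grace

Round 1: Maya 14, Grace 18, Omar 0, Noor 6, Farid 18. Omar eliminated.
Round 2: Maya 14, Grace 18, Noor 6, Farid 18. Noor eliminated.
Round 3: Maya 14, Grace 24, Farid 18. Maya eliminated.
Round 4: Grace 33, Farid 23. Grace has a majority (≥29).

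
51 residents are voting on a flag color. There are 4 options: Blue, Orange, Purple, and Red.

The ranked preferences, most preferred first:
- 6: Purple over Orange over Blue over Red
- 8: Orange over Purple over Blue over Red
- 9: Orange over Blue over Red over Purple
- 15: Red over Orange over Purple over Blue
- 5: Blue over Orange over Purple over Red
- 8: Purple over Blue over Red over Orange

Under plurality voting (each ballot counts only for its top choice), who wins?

Orange

First-place votes: Blue 5, Orange 17, Purple 14, Red 15.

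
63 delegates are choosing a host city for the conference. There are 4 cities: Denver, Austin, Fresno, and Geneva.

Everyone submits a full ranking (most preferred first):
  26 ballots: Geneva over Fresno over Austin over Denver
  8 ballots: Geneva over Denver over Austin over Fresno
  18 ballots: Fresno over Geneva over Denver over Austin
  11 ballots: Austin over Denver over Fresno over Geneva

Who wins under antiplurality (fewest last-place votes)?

Last-place votes: Denver 26, Austin 18, Fresno 8, Geneva 11.

Fresno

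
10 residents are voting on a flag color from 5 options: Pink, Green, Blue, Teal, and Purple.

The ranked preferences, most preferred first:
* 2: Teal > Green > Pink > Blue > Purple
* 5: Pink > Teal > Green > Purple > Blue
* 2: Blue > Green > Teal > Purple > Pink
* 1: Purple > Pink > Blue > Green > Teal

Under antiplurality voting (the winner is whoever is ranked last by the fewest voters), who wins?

Green

Last-place votes: Pink 2, Green 0, Blue 5, Teal 1, Purple 2.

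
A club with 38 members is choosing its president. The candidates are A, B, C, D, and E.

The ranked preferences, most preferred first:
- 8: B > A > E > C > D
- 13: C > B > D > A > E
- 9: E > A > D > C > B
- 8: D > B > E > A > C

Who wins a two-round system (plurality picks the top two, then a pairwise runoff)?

Round 1 first-place votes: A 0, B 8, C 13, D 8, E 9. C and E advance.
Runoff: C is ranked above E on 13 ballots, E above C on 25.

E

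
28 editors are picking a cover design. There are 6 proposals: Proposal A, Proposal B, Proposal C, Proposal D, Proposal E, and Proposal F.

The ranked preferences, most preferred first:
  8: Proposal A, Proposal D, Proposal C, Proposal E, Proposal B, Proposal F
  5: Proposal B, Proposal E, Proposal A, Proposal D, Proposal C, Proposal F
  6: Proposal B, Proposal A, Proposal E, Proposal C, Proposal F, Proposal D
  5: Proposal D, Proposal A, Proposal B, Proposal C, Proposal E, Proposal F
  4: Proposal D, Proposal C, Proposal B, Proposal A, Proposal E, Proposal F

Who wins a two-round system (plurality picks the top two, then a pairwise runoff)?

Proposal D

Round 1 first-place votes: Proposal A 8, Proposal B 11, Proposal C 0, Proposal D 9, Proposal E 0, Proposal F 0. Proposal B and Proposal D advance.
Runoff: Proposal B is ranked above Proposal D on 11 ballots, Proposal D above Proposal B on 17.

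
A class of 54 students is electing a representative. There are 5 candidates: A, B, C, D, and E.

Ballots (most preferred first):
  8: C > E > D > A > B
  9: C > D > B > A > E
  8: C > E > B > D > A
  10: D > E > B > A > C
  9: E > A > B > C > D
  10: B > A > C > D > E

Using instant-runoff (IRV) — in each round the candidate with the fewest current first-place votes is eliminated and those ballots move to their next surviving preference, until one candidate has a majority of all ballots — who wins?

B

Round 1: A 0, B 10, C 25, D 10, E 9. A eliminated.
Round 2: B 10, C 25, D 10, E 9. E eliminated.
Round 3: B 19, C 25, D 10. D eliminated.
Round 4: B 29, C 25. B has a majority (≥28).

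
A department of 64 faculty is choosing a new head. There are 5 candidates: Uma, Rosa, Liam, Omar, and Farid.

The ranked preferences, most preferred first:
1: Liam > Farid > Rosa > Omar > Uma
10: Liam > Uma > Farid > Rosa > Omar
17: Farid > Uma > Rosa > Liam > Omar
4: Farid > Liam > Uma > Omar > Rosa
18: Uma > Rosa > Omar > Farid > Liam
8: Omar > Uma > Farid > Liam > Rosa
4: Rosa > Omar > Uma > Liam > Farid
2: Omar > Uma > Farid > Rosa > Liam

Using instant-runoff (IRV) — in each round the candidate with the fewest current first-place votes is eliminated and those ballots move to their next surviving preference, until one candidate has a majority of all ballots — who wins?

Round 1: Uma 18, Rosa 4, Liam 11, Omar 10, Farid 21. Rosa eliminated.
Round 2: Uma 18, Liam 11, Omar 14, Farid 21. Liam eliminated.
Round 3: Uma 28, Omar 14, Farid 22. Omar eliminated.
Round 4: Uma 42, Farid 22. Uma has a majority (≥33).

Uma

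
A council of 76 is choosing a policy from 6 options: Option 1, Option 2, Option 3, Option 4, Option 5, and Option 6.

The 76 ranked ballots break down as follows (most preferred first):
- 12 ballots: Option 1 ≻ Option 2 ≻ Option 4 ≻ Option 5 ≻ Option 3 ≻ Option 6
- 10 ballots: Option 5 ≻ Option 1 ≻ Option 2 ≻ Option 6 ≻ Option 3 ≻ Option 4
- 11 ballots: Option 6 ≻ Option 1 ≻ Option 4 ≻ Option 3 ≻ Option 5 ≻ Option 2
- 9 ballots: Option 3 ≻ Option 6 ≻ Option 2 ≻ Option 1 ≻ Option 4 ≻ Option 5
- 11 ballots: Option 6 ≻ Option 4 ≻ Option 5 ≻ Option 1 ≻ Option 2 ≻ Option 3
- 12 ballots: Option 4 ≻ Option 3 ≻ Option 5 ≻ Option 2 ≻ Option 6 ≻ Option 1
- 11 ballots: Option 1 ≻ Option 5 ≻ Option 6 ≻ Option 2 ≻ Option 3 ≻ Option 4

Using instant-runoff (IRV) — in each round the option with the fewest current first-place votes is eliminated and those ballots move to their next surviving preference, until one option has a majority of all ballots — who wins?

Round 1: Option 1 23, Option 2 0, Option 3 9, Option 4 12, Option 5 10, Option 6 22. Option 2 eliminated.
Round 2: Option 1 23, Option 3 9, Option 4 12, Option 5 10, Option 6 22. Option 3 eliminated.
Round 3: Option 1 23, Option 4 12, Option 5 10, Option 6 31. Option 5 eliminated.
Round 4: Option 1 33, Option 4 12, Option 6 31. Option 4 eliminated.
Round 5: Option 1 33, Option 6 43. Option 6 has a majority (≥39).

Option 6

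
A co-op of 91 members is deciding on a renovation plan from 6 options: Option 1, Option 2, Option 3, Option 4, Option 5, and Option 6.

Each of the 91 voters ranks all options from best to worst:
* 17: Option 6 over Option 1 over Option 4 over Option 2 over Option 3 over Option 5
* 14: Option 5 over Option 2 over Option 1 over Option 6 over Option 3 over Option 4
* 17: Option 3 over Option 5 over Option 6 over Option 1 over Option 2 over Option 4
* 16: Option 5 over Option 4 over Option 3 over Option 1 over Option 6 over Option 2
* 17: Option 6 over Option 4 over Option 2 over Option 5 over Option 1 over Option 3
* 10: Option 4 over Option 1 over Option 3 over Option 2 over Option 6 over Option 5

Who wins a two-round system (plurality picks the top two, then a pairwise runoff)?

Round 1 first-place votes: Option 1 0, Option 2 0, Option 3 17, Option 4 10, Option 5 30, Option 6 34. Option 6 and Option 5 advance.
Runoff: Option 6 is ranked above Option 5 on 44 ballots, Option 5 above Option 6 on 47.

Option 5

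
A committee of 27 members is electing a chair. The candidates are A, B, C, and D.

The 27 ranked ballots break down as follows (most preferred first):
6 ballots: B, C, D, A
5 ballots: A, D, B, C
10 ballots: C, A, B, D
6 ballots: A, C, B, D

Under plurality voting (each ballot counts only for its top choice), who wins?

A

First-place votes: A 11, B 6, C 10, D 0.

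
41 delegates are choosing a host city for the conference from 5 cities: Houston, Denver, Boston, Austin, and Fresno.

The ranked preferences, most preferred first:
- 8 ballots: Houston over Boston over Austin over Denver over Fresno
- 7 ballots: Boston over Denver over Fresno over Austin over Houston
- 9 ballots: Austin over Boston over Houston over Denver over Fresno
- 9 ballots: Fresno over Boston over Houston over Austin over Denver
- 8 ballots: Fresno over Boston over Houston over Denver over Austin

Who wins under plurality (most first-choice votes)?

Fresno

First-place votes: Houston 8, Denver 0, Boston 7, Austin 9, Fresno 17.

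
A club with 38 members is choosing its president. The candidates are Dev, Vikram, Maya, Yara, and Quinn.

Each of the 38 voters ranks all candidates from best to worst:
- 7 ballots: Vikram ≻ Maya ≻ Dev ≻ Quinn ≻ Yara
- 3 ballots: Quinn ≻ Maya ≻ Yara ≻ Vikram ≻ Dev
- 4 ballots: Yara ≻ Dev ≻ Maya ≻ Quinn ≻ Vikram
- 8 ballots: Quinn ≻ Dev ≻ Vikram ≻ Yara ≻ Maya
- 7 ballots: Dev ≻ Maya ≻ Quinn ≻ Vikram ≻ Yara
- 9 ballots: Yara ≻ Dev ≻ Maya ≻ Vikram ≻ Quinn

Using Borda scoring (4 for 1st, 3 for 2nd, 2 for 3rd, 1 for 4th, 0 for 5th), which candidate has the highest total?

Dev: 7×2 + 3×0 + 4×3 + 8×3 + 7×4 + 9×3 = 105
Vikram: 7×4 + 3×1 + 4×0 + 8×2 + 7×1 + 9×1 = 63
Maya: 7×3 + 3×3 + 4×2 + 8×0 + 7×3 + 9×2 = 77
Yara: 7×0 + 3×2 + 4×4 + 8×1 + 7×0 + 9×4 = 66
Quinn: 7×1 + 3×4 + 4×1 + 8×4 + 7×2 + 9×0 = 69

Dev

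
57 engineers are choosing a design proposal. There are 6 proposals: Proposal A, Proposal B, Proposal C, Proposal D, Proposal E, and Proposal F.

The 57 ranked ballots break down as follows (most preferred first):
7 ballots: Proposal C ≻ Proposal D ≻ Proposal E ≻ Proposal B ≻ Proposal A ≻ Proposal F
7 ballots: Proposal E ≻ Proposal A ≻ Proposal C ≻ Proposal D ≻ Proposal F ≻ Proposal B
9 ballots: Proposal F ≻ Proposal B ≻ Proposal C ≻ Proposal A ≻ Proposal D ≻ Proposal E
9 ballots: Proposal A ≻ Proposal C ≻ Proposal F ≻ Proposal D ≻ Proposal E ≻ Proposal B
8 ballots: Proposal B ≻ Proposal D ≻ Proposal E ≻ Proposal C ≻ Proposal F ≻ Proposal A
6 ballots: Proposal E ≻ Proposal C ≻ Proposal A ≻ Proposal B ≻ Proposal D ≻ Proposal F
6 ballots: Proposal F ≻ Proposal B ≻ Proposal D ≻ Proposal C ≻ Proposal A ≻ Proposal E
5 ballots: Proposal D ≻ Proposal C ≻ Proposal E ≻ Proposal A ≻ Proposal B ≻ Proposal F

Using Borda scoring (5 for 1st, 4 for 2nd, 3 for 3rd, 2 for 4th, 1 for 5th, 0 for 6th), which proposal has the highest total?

Proposal A: 7×1 + 7×4 + 9×2 + 9×5 + 8×0 + 6×3 + 6×1 + 5×2 = 132
Proposal B: 7×2 + 7×0 + 9×4 + 9×0 + 8×5 + 6×2 + 6×4 + 5×1 = 131
Proposal C: 7×5 + 7×3 + 9×3 + 9×4 + 8×2 + 6×4 + 6×2 + 5×4 = 191
Proposal D: 7×4 + 7×2 + 9×1 + 9×2 + 8×4 + 6×1 + 6×3 + 5×5 = 150
Proposal E: 7×3 + 7×5 + 9×0 + 9×1 + 8×3 + 6×5 + 6×0 + 5×3 = 134
Proposal F: 7×0 + 7×1 + 9×5 + 9×3 + 8×1 + 6×0 + 6×5 + 5×0 = 117

Proposal C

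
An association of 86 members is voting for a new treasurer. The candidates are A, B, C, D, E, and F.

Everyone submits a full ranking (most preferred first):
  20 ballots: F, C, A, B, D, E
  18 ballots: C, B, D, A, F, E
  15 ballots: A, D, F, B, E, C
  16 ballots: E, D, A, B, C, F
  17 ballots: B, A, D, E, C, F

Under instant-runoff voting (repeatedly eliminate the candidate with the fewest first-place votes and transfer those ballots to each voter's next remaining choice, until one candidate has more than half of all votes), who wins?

B

Round 1: A 15, B 17, C 18, D 0, E 16, F 20. D eliminated.
Round 2: A 15, B 17, C 18, E 16, F 20. A eliminated.
Round 3: B 17, C 18, E 16, F 35. E eliminated.
Round 4: B 33, C 18, F 35. C eliminated.
Round 5: B 51, F 35. B has a majority (≥44).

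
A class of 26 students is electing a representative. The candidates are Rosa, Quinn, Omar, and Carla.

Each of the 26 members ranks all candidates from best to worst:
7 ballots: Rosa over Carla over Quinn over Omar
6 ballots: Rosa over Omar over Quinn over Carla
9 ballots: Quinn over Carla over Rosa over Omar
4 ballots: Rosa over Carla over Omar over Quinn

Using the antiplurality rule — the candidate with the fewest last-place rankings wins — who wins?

Rosa

Last-place votes: Rosa 0, Quinn 4, Omar 16, Carla 6.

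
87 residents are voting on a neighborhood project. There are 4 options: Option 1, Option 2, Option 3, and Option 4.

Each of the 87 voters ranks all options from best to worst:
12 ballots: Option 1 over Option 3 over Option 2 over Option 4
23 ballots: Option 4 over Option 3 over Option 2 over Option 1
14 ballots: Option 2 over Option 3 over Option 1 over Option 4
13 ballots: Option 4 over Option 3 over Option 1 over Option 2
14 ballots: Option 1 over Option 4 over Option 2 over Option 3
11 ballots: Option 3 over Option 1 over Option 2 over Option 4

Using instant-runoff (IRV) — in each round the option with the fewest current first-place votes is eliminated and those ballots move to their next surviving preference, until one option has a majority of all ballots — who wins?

Option 1

Round 1: Option 1 26, Option 2 14, Option 3 11, Option 4 36. Option 3 eliminated.
Round 2: Option 1 37, Option 2 14, Option 4 36. Option 2 eliminated.
Round 3: Option 1 51, Option 4 36. Option 1 has a majority (≥44).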